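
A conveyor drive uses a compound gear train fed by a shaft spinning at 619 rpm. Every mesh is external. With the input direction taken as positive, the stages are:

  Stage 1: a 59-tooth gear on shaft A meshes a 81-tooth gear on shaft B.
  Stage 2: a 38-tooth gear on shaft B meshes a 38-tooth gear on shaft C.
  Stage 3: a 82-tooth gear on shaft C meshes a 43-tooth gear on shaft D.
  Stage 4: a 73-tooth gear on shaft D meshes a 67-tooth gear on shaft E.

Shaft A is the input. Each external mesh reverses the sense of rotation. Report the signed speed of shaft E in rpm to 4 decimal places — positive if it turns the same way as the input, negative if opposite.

+936.8091 rpm (same as input, |ω| = 936.8091 rpm)

Stage 1 [59T→81T]: ω = 619.0000×59/81 = 450.8765 rpm, dir flips to −; running = −450.8765
Stage 2 [38T→38T]: ω = 450.8765×38/38 = 450.8765 rpm, dir flips to +; running = +450.8765
Stage 3 [82T→43T]: ω = 450.8765×82/43 = 859.8111 rpm, dir flips to −; running = −859.8111
Stage 4 [73T→67T]: ω = 859.8111×73/67 = 936.8091 rpm, dir flips to +; running = +936.8091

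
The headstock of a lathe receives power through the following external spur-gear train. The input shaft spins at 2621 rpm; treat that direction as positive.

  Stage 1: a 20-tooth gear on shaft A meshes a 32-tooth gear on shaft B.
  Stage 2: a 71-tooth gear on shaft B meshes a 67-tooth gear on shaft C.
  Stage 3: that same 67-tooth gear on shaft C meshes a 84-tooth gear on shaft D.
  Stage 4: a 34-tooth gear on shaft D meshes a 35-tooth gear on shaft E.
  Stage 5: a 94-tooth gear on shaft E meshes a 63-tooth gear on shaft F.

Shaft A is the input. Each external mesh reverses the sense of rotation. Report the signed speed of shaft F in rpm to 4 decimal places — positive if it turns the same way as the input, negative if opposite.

Stage 1 [20T→32T]: ω = 2621.0000×20/32 = 1638.1250 rpm, dir flips to −; running = −1638.1250
Stage 2 [71T→67T]: ω = 1638.1250×71/67 = 1735.9235 rpm, dir flips to +; running = +1735.9235
Stage 3 [67T→84T]: ω = 1735.9235×67/84 = 1384.6057 rpm, dir flips to −; running = −1384.6057
Stage 4 [34T→35T]: ω = 1384.6057×34/35 = 1345.0455 rpm, dir flips to +; running = +1345.0455
Stage 5 [94T→63T]: ω = 1345.0455×94/63 = 2006.8933 rpm, dir flips to −; running = −2006.8933

-2006.8933 rpm (opposite to input, |ω| = 2006.8933 rpm)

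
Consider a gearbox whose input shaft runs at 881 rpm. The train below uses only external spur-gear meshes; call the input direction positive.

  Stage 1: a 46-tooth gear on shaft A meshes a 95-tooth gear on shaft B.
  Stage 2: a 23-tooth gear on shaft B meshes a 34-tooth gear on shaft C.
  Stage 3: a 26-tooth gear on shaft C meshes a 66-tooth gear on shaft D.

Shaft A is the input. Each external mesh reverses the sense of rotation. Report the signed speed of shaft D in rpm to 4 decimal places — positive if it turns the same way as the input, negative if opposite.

Stage 1 [46T→95T]: ω = 881.0000×46/95 = 426.5895 rpm, dir flips to −; running = −426.5895
Stage 2 [23T→34T]: ω = 426.5895×23/34 = 288.5752 rpm, dir flips to +; running = +288.5752
Stage 3 [26T→66T]: ω = 288.5752×26/66 = 113.6812 rpm, dir flips to −; running = −113.6812

-113.6812 rpm (opposite to input, |ω| = 113.6812 rpm)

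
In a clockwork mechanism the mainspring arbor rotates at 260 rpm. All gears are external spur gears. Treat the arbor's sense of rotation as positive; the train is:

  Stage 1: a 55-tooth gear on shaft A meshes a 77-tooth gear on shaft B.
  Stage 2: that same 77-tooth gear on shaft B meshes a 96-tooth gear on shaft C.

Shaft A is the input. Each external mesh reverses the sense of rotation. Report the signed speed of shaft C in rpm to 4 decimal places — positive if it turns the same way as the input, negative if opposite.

+148.9583 rpm (same as input, |ω| = 148.9583 rpm)

Stage 1 [55T→77T]: ω = 260.0000×55/77 = 185.7143 rpm, dir flips to −; running = −185.7143
Stage 2 [77T→96T]: ω = 185.7143×77/96 = 148.9583 rpm, dir flips to +; running = +148.9583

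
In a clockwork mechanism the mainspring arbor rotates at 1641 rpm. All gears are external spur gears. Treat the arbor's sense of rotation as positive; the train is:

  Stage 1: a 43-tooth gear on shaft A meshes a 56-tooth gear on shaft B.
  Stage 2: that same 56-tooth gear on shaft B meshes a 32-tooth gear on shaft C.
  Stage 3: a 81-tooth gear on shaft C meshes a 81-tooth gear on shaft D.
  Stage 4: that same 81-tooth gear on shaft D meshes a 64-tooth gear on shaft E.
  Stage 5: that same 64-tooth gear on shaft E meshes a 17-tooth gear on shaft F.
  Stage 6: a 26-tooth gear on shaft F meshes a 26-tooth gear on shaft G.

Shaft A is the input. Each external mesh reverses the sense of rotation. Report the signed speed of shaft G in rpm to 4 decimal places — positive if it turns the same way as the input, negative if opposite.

Stage 1 [43T→56T]: ω = 1641.0000×43/56 = 1260.0536 rpm, dir flips to −; running = −1260.0536
Stage 2 [56T→32T]: ω = 1260.0536×56/32 = 2205.0938 rpm, dir flips to +; running = +2205.0938
Stage 3 [81T→81T]: ω = 2205.0938×81/81 = 2205.0938 rpm, dir flips to −; running = −2205.0938
Stage 4 [81T→64T]: ω = 2205.0938×81/64 = 2790.8218 rpm, dir flips to +; running = +2790.8218
Stage 5 [64T→17T]: ω = 2790.8218×64/17 = 10506.6232 rpm, dir flips to −; running = −10506.6232
Stage 6 [26T→26T]: ω = 10506.6232×26/26 = 10506.6232 rpm, dir flips to +; running = +10506.6232

+10506.6232 rpm (same as input, |ω| = 10506.6232 rpm)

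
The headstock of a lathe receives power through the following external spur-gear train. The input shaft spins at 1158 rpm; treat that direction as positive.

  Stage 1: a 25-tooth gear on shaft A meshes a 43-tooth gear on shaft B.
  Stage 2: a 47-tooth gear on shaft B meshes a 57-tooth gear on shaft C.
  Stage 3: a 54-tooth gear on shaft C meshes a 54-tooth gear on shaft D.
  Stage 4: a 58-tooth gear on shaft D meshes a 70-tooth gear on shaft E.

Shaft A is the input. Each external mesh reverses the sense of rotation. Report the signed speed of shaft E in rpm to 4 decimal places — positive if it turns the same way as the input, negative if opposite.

Stage 1 [25T→43T]: ω = 1158.0000×25/43 = 673.2558 rpm, dir flips to −; running = −673.2558
Stage 2 [47T→57T]: ω = 673.2558×47/57 = 555.1408 rpm, dir flips to +; running = +555.1408
Stage 3 [54T→54T]: ω = 555.1408×54/54 = 555.1408 rpm, dir flips to −; running = −555.1408
Stage 4 [58T→70T]: ω = 555.1408×58/70 = 459.9738 rpm, dir flips to +; running = +459.9738

+459.9738 rpm (same as input, |ω| = 459.9738 rpm)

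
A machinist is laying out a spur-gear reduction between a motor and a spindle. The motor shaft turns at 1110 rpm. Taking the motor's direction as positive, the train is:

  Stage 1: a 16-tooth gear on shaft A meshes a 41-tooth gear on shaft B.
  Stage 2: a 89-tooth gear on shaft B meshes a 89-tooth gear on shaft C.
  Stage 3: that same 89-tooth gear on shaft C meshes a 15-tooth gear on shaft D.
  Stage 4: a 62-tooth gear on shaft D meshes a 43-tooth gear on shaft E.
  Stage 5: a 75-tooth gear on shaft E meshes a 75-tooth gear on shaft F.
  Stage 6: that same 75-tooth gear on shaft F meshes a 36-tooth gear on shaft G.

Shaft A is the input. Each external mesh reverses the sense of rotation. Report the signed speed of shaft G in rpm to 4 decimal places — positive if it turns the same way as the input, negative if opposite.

Stage 1 [16T→41T]: ω = 1110.0000×16/41 = 433.1707 rpm, dir flips to −; running = −433.1707
Stage 2 [89T→89T]: ω = 433.1707×89/89 = 433.1707 rpm, dir flips to +; running = +433.1707
Stage 3 [89T→15T]: ω = 433.1707×89/15 = 2570.1463 rpm, dir flips to −; running = −2570.1463
Stage 4 [62T→43T]: ω = 2570.1463×62/43 = 3705.7924 rpm, dir flips to +; running = +3705.7924
Stage 5 [75T→75T]: ω = 3705.7924×75/75 = 3705.7924 rpm, dir flips to −; running = −3705.7924
Stage 6 [75T→36T]: ω = 3705.7924×75/36 = 7720.4008 rpm, dir flips to +; running = +7720.4008

+7720.4008 rpm (same as input, |ω| = 7720.4008 rpm)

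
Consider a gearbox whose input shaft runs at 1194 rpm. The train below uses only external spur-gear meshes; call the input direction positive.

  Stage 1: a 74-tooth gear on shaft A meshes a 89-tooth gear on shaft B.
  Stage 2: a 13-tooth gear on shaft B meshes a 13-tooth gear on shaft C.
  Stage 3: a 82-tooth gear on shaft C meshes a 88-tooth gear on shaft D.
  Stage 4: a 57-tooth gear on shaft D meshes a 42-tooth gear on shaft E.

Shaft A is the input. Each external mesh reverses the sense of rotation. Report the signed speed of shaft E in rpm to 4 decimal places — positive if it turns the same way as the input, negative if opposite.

Stage 1 [74T→89T]: ω = 1194.0000×74/89 = 992.7640 rpm, dir flips to −; running = −992.7640
Stage 2 [13T→13T]: ω = 992.7640×13/13 = 992.7640 rpm, dir flips to +; running = +992.7640
Stage 3 [82T→88T]: ω = 992.7640×82/88 = 925.0756 rpm, dir flips to −; running = −925.0756
Stage 4 [57T→42T]: ω = 925.0756×57/42 = 1255.4597 rpm, dir flips to +; running = +1255.4597

+1255.4597 rpm (same as input, |ω| = 1255.4597 rpm)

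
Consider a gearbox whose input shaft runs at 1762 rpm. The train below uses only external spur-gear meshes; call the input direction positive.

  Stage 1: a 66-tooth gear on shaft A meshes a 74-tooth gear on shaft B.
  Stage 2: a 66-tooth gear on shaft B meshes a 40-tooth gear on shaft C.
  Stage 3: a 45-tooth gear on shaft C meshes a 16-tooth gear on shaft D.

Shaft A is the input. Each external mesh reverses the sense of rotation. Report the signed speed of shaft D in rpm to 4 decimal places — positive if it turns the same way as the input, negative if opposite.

-7292.8049 rpm (opposite to input, |ω| = 7292.8049 rpm)

Stage 1 [66T→74T]: ω = 1762.0000×66/74 = 1571.5135 rpm, dir flips to −; running = −1571.5135
Stage 2 [66T→40T]: ω = 1571.5135×66/40 = 2592.9973 rpm, dir flips to +; running = +2592.9973
Stage 3 [45T→16T]: ω = 2592.9973×45/16 = 7292.8049 rpm, dir flips to −; running = −7292.8049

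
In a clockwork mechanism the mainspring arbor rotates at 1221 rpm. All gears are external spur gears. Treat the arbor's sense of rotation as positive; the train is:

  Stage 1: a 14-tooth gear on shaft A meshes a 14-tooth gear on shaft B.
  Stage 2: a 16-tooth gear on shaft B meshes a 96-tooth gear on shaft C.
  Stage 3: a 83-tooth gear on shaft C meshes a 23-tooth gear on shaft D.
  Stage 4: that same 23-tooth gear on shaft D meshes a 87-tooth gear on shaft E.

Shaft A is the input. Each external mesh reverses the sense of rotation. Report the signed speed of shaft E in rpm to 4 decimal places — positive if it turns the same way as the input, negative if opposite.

Stage 1 [14T→14T]: ω = 1221.0000×14/14 = 1221.0000 rpm, dir flips to −; running = −1221.0000
Stage 2 [16T→96T]: ω = 1221.0000×16/96 = 203.5000 rpm, dir flips to +; running = +203.5000
Stage 3 [83T→23T]: ω = 203.5000×83/23 = 734.3696 rpm, dir flips to −; running = −734.3696
Stage 4 [23T→87T]: ω = 734.3696×23/87 = 194.1437 rpm, dir flips to +; running = +194.1437

+194.1437 rpm (same as input, |ω| = 194.1437 rpm)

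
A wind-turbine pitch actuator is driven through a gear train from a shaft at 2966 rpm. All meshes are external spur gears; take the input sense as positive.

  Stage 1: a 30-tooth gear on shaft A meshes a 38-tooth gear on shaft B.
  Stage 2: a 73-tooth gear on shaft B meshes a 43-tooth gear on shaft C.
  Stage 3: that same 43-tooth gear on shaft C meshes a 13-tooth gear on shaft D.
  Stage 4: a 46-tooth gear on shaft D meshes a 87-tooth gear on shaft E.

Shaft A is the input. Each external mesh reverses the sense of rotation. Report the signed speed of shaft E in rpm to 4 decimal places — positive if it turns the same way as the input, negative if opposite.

+6952.2742 rpm (same as input, |ω| = 6952.2742 rpm)

Stage 1 [30T→38T]: ω = 2966.0000×30/38 = 2341.5789 rpm, dir flips to −; running = −2341.5789
Stage 2 [73T→43T]: ω = 2341.5789×73/43 = 3975.2387 rpm, dir flips to +; running = +3975.2387
Stage 3 [43T→13T]: ω = 3975.2387×43/13 = 13148.8664 rpm, dir flips to −; running = −13148.8664
Stage 4 [46T→87T]: ω = 13148.8664×46/87 = 6952.2742 rpm, dir flips to +; running = +6952.2742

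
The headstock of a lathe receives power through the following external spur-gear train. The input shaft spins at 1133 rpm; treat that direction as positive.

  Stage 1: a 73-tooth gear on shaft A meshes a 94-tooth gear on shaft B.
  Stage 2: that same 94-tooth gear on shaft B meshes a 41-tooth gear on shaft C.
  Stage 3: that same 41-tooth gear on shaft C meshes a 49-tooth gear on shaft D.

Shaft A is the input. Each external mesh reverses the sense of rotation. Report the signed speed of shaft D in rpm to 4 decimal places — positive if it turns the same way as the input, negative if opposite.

Stage 1 [73T→94T]: ω = 1133.0000×73/94 = 879.8830 rpm, dir flips to −; running = −879.8830
Stage 2 [94T→41T]: ω = 879.8830×94/41 = 2017.2927 rpm, dir flips to +; running = +2017.2927
Stage 3 [41T→49T]: ω = 2017.2927×41/49 = 1687.9388 rpm, dir flips to −; running = −1687.9388

-1687.9388 rpm (opposite to input, |ω| = 1687.9388 rpm)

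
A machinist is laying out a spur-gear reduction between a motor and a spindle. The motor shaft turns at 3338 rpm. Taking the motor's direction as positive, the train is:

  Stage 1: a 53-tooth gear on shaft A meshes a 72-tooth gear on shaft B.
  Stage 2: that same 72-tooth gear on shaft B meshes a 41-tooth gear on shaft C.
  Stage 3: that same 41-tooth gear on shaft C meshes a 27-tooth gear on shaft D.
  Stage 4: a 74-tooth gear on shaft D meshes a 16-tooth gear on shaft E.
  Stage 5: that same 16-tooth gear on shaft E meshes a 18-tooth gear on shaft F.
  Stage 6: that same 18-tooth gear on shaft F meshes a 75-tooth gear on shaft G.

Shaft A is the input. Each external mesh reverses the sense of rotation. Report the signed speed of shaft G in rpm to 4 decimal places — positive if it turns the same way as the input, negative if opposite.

Stage 1 [53T→72T]: ω = 3338.0000×53/72 = 2457.1389 rpm, dir flips to −; running = −2457.1389
Stage 2 [72T→41T]: ω = 2457.1389×72/41 = 4314.9756 rpm, dir flips to +; running = +4314.9756
Stage 3 [41T→27T]: ω = 4314.9756×41/27 = 6552.3704 rpm, dir flips to −; running = −6552.3704
Stage 4 [74T→16T]: ω = 6552.3704×74/16 = 30304.7130 rpm, dir flips to +; running = +30304.7130
Stage 5 [16T→18T]: ω = 30304.7130×16/18 = 26937.5226 rpm, dir flips to −; running = −26937.5226
Stage 6 [18T→75T]: ω = 26937.5226×18/75 = 6465.0054 rpm, dir flips to +; running = +6465.0054

+6465.0054 rpm (same as input, |ω| = 6465.0054 rpm)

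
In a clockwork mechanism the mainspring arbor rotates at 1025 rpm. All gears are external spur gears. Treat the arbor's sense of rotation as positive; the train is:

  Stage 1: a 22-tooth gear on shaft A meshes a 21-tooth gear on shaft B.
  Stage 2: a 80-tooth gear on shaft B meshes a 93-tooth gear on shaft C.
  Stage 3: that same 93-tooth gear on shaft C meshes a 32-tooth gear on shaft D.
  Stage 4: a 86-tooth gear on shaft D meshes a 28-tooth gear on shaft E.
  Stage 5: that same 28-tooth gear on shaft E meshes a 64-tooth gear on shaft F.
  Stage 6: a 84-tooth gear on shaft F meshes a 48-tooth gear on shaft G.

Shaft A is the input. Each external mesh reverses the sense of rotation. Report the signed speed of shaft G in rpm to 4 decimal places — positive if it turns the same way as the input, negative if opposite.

Stage 1 [22T→21T]: ω = 1025.0000×22/21 = 1073.8095 rpm, dir flips to −; running = −1073.8095
Stage 2 [80T→93T]: ω = 1073.8095×80/93 = 923.7071 rpm, dir flips to +; running = +923.7071
Stage 3 [93T→32T]: ω = 923.7071×93/32 = 2684.5238 rpm, dir flips to −; running = −2684.5238
Stage 4 [86T→28T]: ω = 2684.5238×86/28 = 8245.3231 rpm, dir flips to +; running = +8245.3231
Stage 5 [28T→64T]: ω = 8245.3231×28/64 = 3607.3289 rpm, dir flips to −; running = −3607.3289
Stage 6 [84T→48T]: ω = 3607.3289×84/48 = 6312.8255 rpm, dir flips to +; running = +6312.8255

+6312.8255 rpm (same as input, |ω| = 6312.8255 rpm)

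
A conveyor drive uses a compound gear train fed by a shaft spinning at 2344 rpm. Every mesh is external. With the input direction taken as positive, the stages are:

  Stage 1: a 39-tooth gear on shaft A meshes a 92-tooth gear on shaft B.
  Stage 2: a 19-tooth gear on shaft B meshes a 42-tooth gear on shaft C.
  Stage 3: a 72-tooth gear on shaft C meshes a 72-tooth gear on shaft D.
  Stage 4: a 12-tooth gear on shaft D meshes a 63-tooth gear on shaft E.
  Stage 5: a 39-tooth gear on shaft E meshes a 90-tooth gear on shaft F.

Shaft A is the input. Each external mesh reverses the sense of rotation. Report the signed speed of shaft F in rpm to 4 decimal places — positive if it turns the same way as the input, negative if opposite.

Stage 1 [39T→92T]: ω = 2344.0000×39/92 = 993.6522 rpm, dir flips to −; running = −993.6522
Stage 2 [19T→42T]: ω = 993.6522×19/42 = 449.5093 rpm, dir flips to +; running = +449.5093
Stage 3 [72T→72T]: ω = 449.5093×72/72 = 449.5093 rpm, dir flips to −; running = −449.5093
Stage 4 [12T→63T]: ω = 449.5093×12/63 = 85.6208 rpm, dir flips to +; running = +85.6208
Stage 5 [39T→90T]: ω = 85.6208×39/90 = 37.1024 rpm, dir flips to −; running = −37.1024

-37.1024 rpm (opposite to input, |ω| = 37.1024 rpm)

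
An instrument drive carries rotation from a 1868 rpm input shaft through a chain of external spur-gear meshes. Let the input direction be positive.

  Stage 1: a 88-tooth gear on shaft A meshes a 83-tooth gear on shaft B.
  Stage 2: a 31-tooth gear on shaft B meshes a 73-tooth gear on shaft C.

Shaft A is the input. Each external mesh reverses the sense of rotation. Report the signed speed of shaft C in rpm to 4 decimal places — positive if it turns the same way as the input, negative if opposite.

Stage 1 [88T→83T]: ω = 1868.0000×88/83 = 1980.5301 rpm, dir flips to −; running = −1980.5301
Stage 2 [31T→73T]: ω = 1980.5301×31/73 = 841.0470 rpm, dir flips to +; running = +841.0470

+841.0470 rpm (same as input, |ω| = 841.0470 rpm)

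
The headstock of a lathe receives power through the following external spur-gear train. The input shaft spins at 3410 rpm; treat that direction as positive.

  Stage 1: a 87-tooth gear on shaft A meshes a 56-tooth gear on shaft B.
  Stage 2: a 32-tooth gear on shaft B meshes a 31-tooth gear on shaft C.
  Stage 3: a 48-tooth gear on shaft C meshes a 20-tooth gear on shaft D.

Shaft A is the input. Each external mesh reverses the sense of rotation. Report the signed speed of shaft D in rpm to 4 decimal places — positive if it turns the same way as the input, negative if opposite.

Stage 1 [87T→56T]: ω = 3410.0000×87/56 = 5297.6786 rpm, dir flips to −; running = −5297.6786
Stage 2 [32T→31T]: ω = 5297.6786×32/31 = 5468.5714 rpm, dir flips to +; running = +5468.5714
Stage 3 [48T→20T]: ω = 5468.5714×48/20 = 13124.5714 rpm, dir flips to −; running = −13124.5714

-13124.5714 rpm (opposite to input, |ω| = 13124.5714 rpm)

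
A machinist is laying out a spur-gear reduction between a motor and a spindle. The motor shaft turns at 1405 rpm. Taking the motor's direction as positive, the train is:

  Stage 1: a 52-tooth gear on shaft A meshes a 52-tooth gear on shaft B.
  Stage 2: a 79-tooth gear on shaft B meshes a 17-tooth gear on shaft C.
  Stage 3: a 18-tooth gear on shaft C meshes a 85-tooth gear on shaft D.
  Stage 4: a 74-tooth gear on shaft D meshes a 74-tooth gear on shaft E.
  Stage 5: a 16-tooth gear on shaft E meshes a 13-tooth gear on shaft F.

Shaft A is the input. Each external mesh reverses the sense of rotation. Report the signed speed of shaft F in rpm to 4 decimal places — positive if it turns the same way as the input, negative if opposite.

-1701.7067 rpm (opposite to input, |ω| = 1701.7067 rpm)

Stage 1 [52T→52T]: ω = 1405.0000×52/52 = 1405.0000 rpm, dir flips to −; running = −1405.0000
Stage 2 [79T→17T]: ω = 1405.0000×79/17 = 6529.1176 rpm, dir flips to +; running = +6529.1176
Stage 3 [18T→85T]: ω = 6529.1176×18/85 = 1382.6367 rpm, dir flips to −; running = −1382.6367
Stage 4 [74T→74T]: ω = 1382.6367×74/74 = 1382.6367 rpm, dir flips to +; running = +1382.6367
Stage 5 [16T→13T]: ω = 1382.6367×16/13 = 1701.7067 rpm, dir flips to −; running = −1701.7067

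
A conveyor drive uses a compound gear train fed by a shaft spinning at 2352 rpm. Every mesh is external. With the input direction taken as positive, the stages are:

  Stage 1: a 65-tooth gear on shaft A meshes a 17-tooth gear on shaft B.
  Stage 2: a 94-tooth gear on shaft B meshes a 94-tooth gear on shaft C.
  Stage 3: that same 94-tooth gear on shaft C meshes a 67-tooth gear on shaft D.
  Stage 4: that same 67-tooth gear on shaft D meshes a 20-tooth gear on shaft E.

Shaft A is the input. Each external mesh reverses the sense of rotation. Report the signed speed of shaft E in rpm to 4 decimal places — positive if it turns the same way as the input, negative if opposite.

Stage 1 [65T→17T]: ω = 2352.0000×65/17 = 8992.9412 rpm, dir flips to −; running = −8992.9412
Stage 2 [94T→94T]: ω = 8992.9412×94/94 = 8992.9412 rpm, dir flips to +; running = +8992.9412
Stage 3 [94T→67T]: ω = 8992.9412×94/67 = 12616.9622 rpm, dir flips to −; running = −12616.9622
Stage 4 [67T→20T]: ω = 12616.9622×67/20 = 42266.8235 rpm, dir flips to +; running = +42266.8235

+42266.8235 rpm (same as input, |ω| = 42266.8235 rpm)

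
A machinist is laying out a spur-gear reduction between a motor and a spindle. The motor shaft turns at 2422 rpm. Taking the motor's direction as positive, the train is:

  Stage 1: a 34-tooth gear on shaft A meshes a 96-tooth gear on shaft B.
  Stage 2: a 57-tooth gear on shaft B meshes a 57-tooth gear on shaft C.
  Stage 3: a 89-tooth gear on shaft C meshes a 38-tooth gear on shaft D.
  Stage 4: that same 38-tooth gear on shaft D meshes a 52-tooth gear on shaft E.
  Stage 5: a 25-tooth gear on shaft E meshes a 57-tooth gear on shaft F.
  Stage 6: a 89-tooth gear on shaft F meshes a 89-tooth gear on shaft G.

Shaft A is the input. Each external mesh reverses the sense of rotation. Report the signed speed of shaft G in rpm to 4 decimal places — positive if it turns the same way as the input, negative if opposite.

+643.9226 rpm (same as input, |ω| = 643.9226 rpm)

Stage 1 [34T→96T]: ω = 2422.0000×34/96 = 857.7917 rpm, dir flips to −; running = −857.7917
Stage 2 [57T→57T]: ω = 857.7917×57/57 = 857.7917 rpm, dir flips to +; running = +857.7917
Stage 3 [89T→38T]: ω = 857.7917×89/38 = 2009.0384 rpm, dir flips to −; running = −2009.0384
Stage 4 [38T→52T]: ω = 2009.0384×38/52 = 1468.1434 rpm, dir flips to +; running = +1468.1434
Stage 5 [25T→57T]: ω = 1468.1434×25/57 = 643.9226 rpm, dir flips to −; running = −643.9226
Stage 6 [89T→89T]: ω = 643.9226×89/89 = 643.9226 rpm, dir flips to +; running = +643.9226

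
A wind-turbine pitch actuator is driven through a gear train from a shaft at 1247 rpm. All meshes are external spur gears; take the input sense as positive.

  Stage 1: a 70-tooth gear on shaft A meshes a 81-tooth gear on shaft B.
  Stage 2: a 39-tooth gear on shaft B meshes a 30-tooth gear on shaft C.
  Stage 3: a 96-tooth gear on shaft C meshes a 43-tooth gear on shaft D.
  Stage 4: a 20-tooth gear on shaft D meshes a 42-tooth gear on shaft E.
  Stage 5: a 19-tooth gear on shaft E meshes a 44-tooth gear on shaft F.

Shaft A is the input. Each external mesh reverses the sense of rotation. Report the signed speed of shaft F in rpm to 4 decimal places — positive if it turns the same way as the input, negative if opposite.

Stage 1 [70T→81T]: ω = 1247.0000×70/81 = 1077.6543 rpm, dir flips to −; running = −1077.6543
Stage 2 [39T→30T]: ω = 1077.6543×39/30 = 1400.9506 rpm, dir flips to +; running = +1400.9506
Stage 3 [96T→43T]: ω = 1400.9506×96/43 = 3127.7037 rpm, dir flips to −; running = −3127.7037
Stage 4 [20T→42T]: ω = 3127.7037×20/42 = 1489.3827 rpm, dir flips to +; running = +1489.3827
Stage 5 [19T→44T]: ω = 1489.3827×19/44 = 643.1425 rpm, dir flips to −; running = −643.1425

-643.1425 rpm (opposite to input, |ω| = 643.1425 rpm)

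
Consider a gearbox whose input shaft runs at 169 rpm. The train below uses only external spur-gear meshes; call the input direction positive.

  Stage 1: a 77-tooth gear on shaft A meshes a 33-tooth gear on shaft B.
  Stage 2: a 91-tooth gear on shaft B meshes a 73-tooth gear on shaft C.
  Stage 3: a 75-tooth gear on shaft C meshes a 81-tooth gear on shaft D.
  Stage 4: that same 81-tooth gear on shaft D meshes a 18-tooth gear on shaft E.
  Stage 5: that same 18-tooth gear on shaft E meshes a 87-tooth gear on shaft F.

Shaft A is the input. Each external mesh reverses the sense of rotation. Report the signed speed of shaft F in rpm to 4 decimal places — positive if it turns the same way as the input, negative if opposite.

Stage 1 [77T→33T]: ω = 169.0000×77/33 = 394.3333 rpm, dir flips to −; running = −394.3333
Stage 2 [91T→73T]: ω = 394.3333×91/73 = 491.5662 rpm, dir flips to +; running = +491.5662
Stage 3 [75T→81T]: ω = 491.5662×75/81 = 455.1539 rpm, dir flips to −; running = −455.1539
Stage 4 [81T→18T]: ω = 455.1539×81/18 = 2048.1925 rpm, dir flips to +; running = +2048.1925
Stage 5 [18T→87T]: ω = 2048.1925×18/87 = 423.7640 rpm, dir flips to −; running = −423.7640

-423.7640 rpm (opposite to input, |ω| = 423.7640 rpm)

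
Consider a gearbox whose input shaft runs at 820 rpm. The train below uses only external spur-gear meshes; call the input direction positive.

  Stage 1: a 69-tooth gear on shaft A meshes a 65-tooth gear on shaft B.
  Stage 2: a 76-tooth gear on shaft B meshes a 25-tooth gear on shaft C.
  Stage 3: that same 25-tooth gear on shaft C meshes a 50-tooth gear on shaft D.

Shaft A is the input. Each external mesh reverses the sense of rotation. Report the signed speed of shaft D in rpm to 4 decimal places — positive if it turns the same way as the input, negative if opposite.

-1323.1015 rpm (opposite to input, |ω| = 1323.1015 rpm)

Stage 1 [69T→65T]: ω = 820.0000×69/65 = 870.4615 rpm, dir flips to −; running = −870.4615
Stage 2 [76T→25T]: ω = 870.4615×76/25 = 2646.2031 rpm, dir flips to +; running = +2646.2031
Stage 3 [25T→50T]: ω = 2646.2031×25/50 = 1323.1015 rpm, dir flips to −; running = −1323.1015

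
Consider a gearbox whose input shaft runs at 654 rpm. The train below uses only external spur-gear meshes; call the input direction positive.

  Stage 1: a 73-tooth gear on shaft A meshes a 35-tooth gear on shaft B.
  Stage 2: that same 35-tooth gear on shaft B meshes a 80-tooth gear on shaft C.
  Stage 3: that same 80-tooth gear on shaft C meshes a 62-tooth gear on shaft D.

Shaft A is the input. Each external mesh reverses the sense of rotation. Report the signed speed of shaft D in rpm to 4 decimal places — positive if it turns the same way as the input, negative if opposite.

Stage 1 [73T→35T]: ω = 654.0000×73/35 = 1364.0571 rpm, dir flips to −; running = −1364.0571
Stage 2 [35T→80T]: ω = 1364.0571×35/80 = 596.7750 rpm, dir flips to +; running = +596.7750
Stage 3 [80T→62T]: ω = 596.7750×80/62 = 770.0323 rpm, dir flips to −; running = −770.0323

-770.0323 rpm (opposite to input, |ω| = 770.0323 rpm)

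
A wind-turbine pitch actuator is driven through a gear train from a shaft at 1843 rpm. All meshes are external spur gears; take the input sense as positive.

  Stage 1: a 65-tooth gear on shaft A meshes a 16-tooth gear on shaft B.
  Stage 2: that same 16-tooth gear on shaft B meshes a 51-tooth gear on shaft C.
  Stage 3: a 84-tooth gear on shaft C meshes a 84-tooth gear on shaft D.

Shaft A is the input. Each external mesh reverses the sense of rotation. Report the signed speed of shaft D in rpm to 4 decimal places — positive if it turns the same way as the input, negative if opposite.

Stage 1 [65T→16T]: ω = 1843.0000×65/16 = 7487.1875 rpm, dir flips to −; running = −7487.1875
Stage 2 [16T→51T]: ω = 7487.1875×16/51 = 2348.9216 rpm, dir flips to +; running = +2348.9216
Stage 3 [84T→84T]: ω = 2348.9216×84/84 = 2348.9216 rpm, dir flips to −; running = −2348.9216

-2348.9216 rpm (opposite to input, |ω| = 2348.9216 rpm)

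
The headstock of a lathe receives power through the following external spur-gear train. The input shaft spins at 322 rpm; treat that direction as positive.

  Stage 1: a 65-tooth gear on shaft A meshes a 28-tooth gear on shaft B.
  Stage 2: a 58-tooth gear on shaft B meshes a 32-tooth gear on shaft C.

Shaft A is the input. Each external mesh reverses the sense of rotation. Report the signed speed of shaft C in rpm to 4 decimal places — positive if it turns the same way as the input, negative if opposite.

+1354.8438 rpm (same as input, |ω| = 1354.8438 rpm)

Stage 1 [65T→28T]: ω = 322.0000×65/28 = 747.5000 rpm, dir flips to −; running = −747.5000
Stage 2 [58T→32T]: ω = 747.5000×58/32 = 1354.8438 rpm, dir flips to +; running = +1354.8438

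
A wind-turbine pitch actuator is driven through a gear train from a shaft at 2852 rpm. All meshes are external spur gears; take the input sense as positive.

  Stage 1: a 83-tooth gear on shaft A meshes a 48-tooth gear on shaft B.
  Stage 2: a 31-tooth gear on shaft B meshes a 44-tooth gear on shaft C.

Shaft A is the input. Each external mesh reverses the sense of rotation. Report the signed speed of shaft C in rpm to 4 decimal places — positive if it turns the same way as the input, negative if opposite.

Stage 1 [83T→48T]: ω = 2852.0000×83/48 = 4931.5833 rpm, dir flips to −; running = −4931.5833
Stage 2 [31T→44T]: ω = 4931.5833×31/44 = 3474.5246 rpm, dir flips to +; running = +3474.5246

+3474.5246 rpm (same as input, |ω| = 3474.5246 rpm)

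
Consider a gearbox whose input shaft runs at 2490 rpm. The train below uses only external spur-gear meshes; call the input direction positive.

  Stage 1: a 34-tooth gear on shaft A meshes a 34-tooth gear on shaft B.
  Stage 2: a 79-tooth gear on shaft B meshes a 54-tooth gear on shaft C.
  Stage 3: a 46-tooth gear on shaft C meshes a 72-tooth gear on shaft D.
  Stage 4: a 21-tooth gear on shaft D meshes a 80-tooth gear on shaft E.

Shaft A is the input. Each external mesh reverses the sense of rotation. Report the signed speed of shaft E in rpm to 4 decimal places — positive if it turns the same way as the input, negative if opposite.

Stage 1 [34T→34T]: ω = 2490.0000×34/34 = 2490.0000 rpm, dir flips to −; running = −2490.0000
Stage 2 [79T→54T]: ω = 2490.0000×79/54 = 3642.7778 rpm, dir flips to +; running = +3642.7778
Stage 3 [46T→72T]: ω = 3642.7778×46/72 = 2327.3302 rpm, dir flips to −; running = −2327.3302
Stage 4 [21T→80T]: ω = 2327.3302×21/80 = 610.9242 rpm, dir flips to +; running = +610.9242

+610.9242 rpm (same as input, |ω| = 610.9242 rpm)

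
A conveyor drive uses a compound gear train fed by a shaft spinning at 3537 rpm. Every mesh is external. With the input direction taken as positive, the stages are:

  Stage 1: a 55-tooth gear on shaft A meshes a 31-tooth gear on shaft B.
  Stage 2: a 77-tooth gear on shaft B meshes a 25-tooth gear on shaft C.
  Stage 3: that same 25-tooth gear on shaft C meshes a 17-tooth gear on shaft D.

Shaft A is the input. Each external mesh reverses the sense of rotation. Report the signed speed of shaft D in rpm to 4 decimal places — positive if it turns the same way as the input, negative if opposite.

Stage 1 [55T→31T]: ω = 3537.0000×55/31 = 6275.3226 rpm, dir flips to −; running = −6275.3226
Stage 2 [77T→25T]: ω = 6275.3226×77/25 = 19327.9935 rpm, dir flips to +; running = +19327.9935
Stage 3 [25T→17T]: ω = 19327.9935×25/17 = 28423.5199 rpm, dir flips to −; running = −28423.5199

-28423.5199 rpm (opposite to input, |ω| = 28423.5199 rpm)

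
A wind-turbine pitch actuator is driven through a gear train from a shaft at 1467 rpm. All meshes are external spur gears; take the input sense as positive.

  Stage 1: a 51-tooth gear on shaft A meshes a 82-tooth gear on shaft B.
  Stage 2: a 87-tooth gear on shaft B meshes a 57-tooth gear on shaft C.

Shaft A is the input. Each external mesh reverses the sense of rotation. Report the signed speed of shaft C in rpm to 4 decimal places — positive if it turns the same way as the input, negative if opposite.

+1392.6142 rpm (same as input, |ω| = 1392.6142 rpm)

Stage 1 [51T→82T]: ω = 1467.0000×51/82 = 912.4024 rpm, dir flips to −; running = −912.4024
Stage 2 [87T→57T]: ω = 912.4024×87/57 = 1392.6142 rpm, dir flips to +; running = +1392.6142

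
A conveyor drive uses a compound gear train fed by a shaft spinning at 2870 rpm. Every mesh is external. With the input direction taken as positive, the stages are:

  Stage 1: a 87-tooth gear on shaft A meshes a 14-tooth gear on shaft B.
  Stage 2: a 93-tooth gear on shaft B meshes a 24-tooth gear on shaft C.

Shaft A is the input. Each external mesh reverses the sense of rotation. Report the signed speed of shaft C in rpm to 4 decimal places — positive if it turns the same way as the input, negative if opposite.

+69110.6250 rpm (same as input, |ω| = 69110.6250 rpm)

Stage 1 [87T→14T]: ω = 2870.0000×87/14 = 17835.0000 rpm, dir flips to −; running = −17835.0000
Stage 2 [93T→24T]: ω = 17835.0000×93/24 = 69110.6250 rpm, dir flips to +; running = +69110.6250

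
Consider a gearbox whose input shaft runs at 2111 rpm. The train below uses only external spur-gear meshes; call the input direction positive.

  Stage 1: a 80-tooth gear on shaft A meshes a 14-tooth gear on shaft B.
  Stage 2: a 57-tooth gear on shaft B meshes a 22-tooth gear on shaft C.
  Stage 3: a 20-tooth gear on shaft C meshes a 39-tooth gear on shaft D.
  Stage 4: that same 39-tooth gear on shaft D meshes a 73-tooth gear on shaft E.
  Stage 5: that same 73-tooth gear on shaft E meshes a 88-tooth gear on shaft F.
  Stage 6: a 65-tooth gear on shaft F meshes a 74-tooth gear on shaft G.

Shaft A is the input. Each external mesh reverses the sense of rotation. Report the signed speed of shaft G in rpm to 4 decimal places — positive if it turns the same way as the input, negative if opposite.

Stage 1 [80T→14T]: ω = 2111.0000×80/14 = 12062.8571 rpm, dir flips to −; running = −12062.8571
Stage 2 [57T→22T]: ω = 12062.8571×57/22 = 31253.7662 rpm, dir flips to +; running = +31253.7662
Stage 3 [20T→39T]: ω = 31253.7662×20/39 = 16027.5724 rpm, dir flips to −; running = −16027.5724
Stage 4 [39T→73T]: ω = 16027.5724×39/73 = 8562.6757 rpm, dir flips to +; running = +8562.6757
Stage 5 [73T→88T]: ω = 8562.6757×73/88 = 7103.1287 rpm, dir flips to −; running = −7103.1287
Stage 6 [65T→74T]: ω = 7103.1287×65/74 = 6239.2347 rpm, dir flips to +; running = +6239.2347

+6239.2347 rpm (same as input, |ω| = 6239.2347 rpm)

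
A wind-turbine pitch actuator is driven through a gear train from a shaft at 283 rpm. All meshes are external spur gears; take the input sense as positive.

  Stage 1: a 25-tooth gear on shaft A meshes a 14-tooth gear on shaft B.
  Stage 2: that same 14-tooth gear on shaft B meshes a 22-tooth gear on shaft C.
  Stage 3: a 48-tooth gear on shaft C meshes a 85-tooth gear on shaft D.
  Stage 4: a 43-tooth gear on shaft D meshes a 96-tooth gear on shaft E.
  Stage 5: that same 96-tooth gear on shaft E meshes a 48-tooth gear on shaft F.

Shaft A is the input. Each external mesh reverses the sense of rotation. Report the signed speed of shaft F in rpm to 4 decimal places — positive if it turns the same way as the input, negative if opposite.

-162.6872 rpm (opposite to input, |ω| = 162.6872 rpm)

Stage 1 [25T→14T]: ω = 283.0000×25/14 = 505.3571 rpm, dir flips to −; running = −505.3571
Stage 2 [14T→22T]: ω = 505.3571×14/22 = 321.5909 rpm, dir flips to +; running = +321.5909
Stage 3 [48T→85T]: ω = 321.5909×48/85 = 181.6043 rpm, dir flips to −; running = −181.6043
Stage 4 [43T→96T]: ω = 181.6043×43/96 = 81.3436 rpm, dir flips to +; running = +81.3436
Stage 5 [96T→48T]: ω = 81.3436×96/48 = 162.6872 rpm, dir flips to −; running = −162.6872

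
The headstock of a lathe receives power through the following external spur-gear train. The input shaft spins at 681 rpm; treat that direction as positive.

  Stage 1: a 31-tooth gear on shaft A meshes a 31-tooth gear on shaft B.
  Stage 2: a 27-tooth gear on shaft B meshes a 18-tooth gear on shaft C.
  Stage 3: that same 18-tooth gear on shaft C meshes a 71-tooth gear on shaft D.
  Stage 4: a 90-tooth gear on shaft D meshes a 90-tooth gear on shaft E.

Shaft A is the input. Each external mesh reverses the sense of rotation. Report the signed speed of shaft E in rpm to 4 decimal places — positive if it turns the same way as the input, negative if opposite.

+258.9718 rpm (same as input, |ω| = 258.9718 rpm)

Stage 1 [31T→31T]: ω = 681.0000×31/31 = 681.0000 rpm, dir flips to −; running = −681.0000
Stage 2 [27T→18T]: ω = 681.0000×27/18 = 1021.5000 rpm, dir flips to +; running = +1021.5000
Stage 3 [18T→71T]: ω = 1021.5000×18/71 = 258.9718 rpm, dir flips to −; running = −258.9718
Stage 4 [90T→90T]: ω = 258.9718×90/90 = 258.9718 rpm, dir flips to +; running = +258.9718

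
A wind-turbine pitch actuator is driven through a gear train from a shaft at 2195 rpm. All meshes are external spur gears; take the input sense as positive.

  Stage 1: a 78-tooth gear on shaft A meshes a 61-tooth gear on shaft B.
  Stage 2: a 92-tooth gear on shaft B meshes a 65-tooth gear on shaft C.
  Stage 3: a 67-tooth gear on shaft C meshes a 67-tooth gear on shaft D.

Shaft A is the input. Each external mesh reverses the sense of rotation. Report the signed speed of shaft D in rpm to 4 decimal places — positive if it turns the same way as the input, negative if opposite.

Stage 1 [78T→61T]: ω = 2195.0000×78/61 = 2806.7213 rpm, dir flips to −; running = −2806.7213
Stage 2 [92T→65T]: ω = 2806.7213×92/65 = 3972.5902 rpm, dir flips to +; running = +3972.5902
Stage 3 [67T→67T]: ω = 3972.5902×67/67 = 3972.5902 rpm, dir flips to −; running = −3972.5902

-3972.5902 rpm (opposite to input, |ω| = 3972.5902 rpm)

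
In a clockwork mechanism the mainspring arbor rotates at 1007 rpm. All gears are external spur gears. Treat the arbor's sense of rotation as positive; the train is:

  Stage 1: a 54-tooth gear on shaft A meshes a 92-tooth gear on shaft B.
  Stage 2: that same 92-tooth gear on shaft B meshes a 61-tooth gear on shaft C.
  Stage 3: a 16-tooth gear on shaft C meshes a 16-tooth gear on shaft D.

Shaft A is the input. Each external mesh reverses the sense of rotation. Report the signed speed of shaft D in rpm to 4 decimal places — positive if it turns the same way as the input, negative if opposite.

-891.4426 rpm (opposite to input, |ω| = 891.4426 rpm)

Stage 1 [54T→92T]: ω = 1007.0000×54/92 = 591.0652 rpm, dir flips to −; running = −591.0652
Stage 2 [92T→61T]: ω = 591.0652×92/61 = 891.4426 rpm, dir flips to +; running = +891.4426
Stage 3 [16T→16T]: ω = 891.4426×16/16 = 891.4426 rpm, dir flips to −; running = −891.4426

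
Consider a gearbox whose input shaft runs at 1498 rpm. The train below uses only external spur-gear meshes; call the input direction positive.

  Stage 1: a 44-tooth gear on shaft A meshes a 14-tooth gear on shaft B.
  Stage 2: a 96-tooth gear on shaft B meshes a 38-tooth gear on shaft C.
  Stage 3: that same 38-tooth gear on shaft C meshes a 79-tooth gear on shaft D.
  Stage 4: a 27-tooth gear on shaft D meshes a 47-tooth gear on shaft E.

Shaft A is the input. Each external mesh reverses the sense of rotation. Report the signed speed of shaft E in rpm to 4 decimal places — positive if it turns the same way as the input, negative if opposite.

Stage 1 [44T→14T]: ω = 1498.0000×44/14 = 4708.0000 rpm, dir flips to −; running = −4708.0000
Stage 2 [96T→38T]: ω = 4708.0000×96/38 = 11893.8947 rpm, dir flips to +; running = +11893.8947
Stage 3 [38T→79T]: ω = 11893.8947×38/79 = 5721.1139 rpm, dir flips to −; running = −5721.1139
Stage 4 [27T→47T]: ω = 5721.1139×27/47 = 3286.5974 rpm, dir flips to +; running = +3286.5974

+3286.5974 rpm (same as input, |ω| = 3286.5974 rpm)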